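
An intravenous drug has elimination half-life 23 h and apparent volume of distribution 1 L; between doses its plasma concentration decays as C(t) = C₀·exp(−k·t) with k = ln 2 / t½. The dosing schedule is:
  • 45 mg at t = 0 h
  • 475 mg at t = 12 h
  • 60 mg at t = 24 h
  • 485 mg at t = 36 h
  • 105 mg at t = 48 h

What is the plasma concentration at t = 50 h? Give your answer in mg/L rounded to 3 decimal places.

605.421 mg/L

k = ln 2 / 23 = 0.03014 per h
Dose 1 (45 mg at t=0 h): 45·exp(−0.03014·50) = 9.972 mg/L
Dose 2 (475 mg at t=12 h): 475·exp(−0.03014·38) = 151.126 mg/L
Dose 3 (60 mg at t=24 h): 60·exp(−0.03014·26) = 27.407 mg/L
Dose 4 (485 mg at t=36 h): 485·exp(−0.03014·14) = 318.058 mg/L
Dose 5 (105 mg at t=48 h): 105·exp(−0.03014·2) = 98.858 mg/L
C(50) = 9.972 + 151.126 + 27.407 + 318.058 + 98.858 = 605.421 mg/L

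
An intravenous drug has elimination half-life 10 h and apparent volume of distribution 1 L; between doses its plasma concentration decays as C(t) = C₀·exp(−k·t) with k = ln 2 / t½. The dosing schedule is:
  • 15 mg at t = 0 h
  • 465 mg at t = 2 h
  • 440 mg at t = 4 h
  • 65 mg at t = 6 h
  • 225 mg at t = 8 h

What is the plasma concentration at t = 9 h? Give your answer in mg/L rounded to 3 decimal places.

k = ln 2 / 10 = 0.06931 per h
Dose 1 (15 mg at t=0 h): 15·exp(−0.06931·9) = 8.038 mg/L
Dose 2 (465 mg at t=2 h): 465·exp(−0.06931·7) = 286.241 mg/L
Dose 3 (440 mg at t=4 h): 440·exp(−0.06931·5) = 311.127 mg/L
Dose 4 (65 mg at t=6 h): 65·exp(−0.06931·3) = 52.796 mg/L
Dose 5 (225 mg at t=8 h): 225·exp(−0.06931·1) = 209.932 mg/L
C(9) = 8.038 + 286.241 + 311.127 + 52.796 + 209.932 = 868.135 mg/L

868.135 mg/L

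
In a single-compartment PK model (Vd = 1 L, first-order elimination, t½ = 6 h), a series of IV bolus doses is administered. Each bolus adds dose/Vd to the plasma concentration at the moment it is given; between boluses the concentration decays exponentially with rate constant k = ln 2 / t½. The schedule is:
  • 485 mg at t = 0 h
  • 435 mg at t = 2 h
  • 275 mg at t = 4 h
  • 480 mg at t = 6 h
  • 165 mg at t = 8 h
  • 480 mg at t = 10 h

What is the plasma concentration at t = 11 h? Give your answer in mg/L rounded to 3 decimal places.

k = ln 2 / 6 = 0.11552 per h
Dose 1 (485 mg at t=0 h): 485·exp(−0.11552·11) = 136.099 mg/L
Dose 2 (435 mg at t=2 h): 435·exp(−0.11552·9) = 153.796 mg/L
Dose 3 (275 mg at t=4 h): 275·exp(−0.11552·7) = 122.499 mg/L
Dose 4 (480 mg at t=6 h): 480·exp(−0.11552·5) = 269.391 mg/L
Dose 5 (165 mg at t=8 h): 165·exp(−0.11552·3) = 116.673 mg/L
Dose 6 (480 mg at t=10 h): 480·exp(−0.11552·1) = 427.631 mg/L
C(11) = 136.099 + 153.796 + 122.499 + 269.391 + 116.673 + 427.631 = 1226.088 mg/L

1226.088 mg/L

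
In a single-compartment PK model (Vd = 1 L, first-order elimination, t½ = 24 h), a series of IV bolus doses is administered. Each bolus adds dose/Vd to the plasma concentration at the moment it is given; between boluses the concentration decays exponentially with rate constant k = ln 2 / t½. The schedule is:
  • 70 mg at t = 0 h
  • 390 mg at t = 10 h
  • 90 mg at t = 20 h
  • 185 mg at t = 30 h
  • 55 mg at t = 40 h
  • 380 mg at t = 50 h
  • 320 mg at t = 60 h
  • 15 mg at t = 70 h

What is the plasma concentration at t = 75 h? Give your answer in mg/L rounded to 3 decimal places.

561.598 mg/L

k = ln 2 / 24 = 0.02888 per h
Dose 1 (70 mg at t=0 h): 70·exp(−0.02888·75) = 8.024 mg/L
Dose 2 (390 mg at t=10 h): 390·exp(−0.02888·65) = 59.673 mg/L
Dose 3 (90 mg at t=20 h): 90·exp(−0.02888·55) = 18.382 mg/L
Dose 4 (185 mg at t=30 h): 185·exp(−0.02888·45) = 50.436 mg/L
Dose 5 (55 mg at t=40 h): 55·exp(−0.02888·35) = 20.015 mg/L
Dose 6 (380 mg at t=50 h): 380·exp(−0.02888·25) = 184.591 mg/L
Dose 7 (320 mg at t=60 h): 320·exp(−0.02888·15) = 207.494 mg/L
Dose 8 (15 mg at t=70 h): 15·exp(−0.02888·5) = 12.983 mg/L
C(75) = 8.024 + 59.673 + 18.382 + 50.436 + 20.015 + 184.591 + 207.494 + 12.983 = 561.598 mg/L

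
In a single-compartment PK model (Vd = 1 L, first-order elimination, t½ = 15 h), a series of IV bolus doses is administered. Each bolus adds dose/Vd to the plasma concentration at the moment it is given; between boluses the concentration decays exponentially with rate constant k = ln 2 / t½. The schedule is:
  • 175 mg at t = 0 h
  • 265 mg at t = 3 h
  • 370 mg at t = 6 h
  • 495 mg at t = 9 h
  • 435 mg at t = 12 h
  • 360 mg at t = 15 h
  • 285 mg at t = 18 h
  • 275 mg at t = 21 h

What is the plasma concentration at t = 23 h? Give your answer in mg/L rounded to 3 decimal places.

k = ln 2 / 15 = 0.04621 per h
Dose 1 (175 mg at t=0 h): 175·exp(−0.04621·23) = 60.459 mg/L
Dose 2 (265 mg at t=3 h): 265·exp(−0.04621·20) = 105.165 mg/L
Dose 3 (370 mg at t=6 h): 370·exp(−0.04621·17) = 168.669 mg/L
Dose 4 (495 mg at t=9 h): 495·exp(−0.04621·14) = 259.205 mg/L
Dose 5 (435 mg at t=12 h): 435·exp(−0.04621·11) = 261.658 mg/L
Dose 6 (360 mg at t=15 h): 360·exp(−0.04621·8) = 248.744 mg/L
Dose 7 (285 mg at t=18 h): 285·exp(−0.04621·5) = 226.205 mg/L
Dose 8 (275 mg at t=21 h): 275·exp(−0.04621·2) = 250.724 mg/L
C(23) = 60.459 + 105.165 + 168.669 + 259.205 + 261.658 + 248.744 + 226.205 + 250.724 = 1580.829 mg/L

1580.829 mg/L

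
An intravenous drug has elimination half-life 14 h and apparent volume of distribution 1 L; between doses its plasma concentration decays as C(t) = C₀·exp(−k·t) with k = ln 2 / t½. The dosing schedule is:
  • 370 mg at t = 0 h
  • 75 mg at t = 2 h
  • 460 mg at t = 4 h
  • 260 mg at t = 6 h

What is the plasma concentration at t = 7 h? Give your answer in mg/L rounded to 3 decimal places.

964.131 mg/L

k = ln 2 / 14 = 0.04951 per h
Dose 1 (370 mg at t=0 h): 370·exp(−0.04951·7) = 261.630 mg/L
Dose 2 (75 mg at t=2 h): 75·exp(−0.04951·5) = 58.553 mg/L
Dose 3 (460 mg at t=4 h): 460·exp(−0.04951·3) = 396.507 mg/L
Dose 4 (260 mg at t=6 h): 260·exp(−0.04951·1) = 247.441 mg/L
C(7) = 261.630 + 58.553 + 396.507 + 247.441 = 964.131 mg/L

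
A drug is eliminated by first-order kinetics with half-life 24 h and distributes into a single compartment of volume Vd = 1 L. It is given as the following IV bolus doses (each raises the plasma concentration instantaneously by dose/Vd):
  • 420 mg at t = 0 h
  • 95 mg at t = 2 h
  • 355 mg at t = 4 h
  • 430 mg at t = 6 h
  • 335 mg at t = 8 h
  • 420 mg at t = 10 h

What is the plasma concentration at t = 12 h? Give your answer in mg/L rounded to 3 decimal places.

k = ln 2 / 24 = 0.02888 per h
Dose 1 (420 mg at t=0 h): 420·exp(−0.02888·12) = 296.985 mg/L
Dose 2 (95 mg at t=2 h): 95·exp(−0.02888·10) = 71.170 mg/L
Dose 3 (355 mg at t=4 h): 355·exp(−0.02888·8) = 281.764 mg/L
Dose 4 (430 mg at t=6 h): 430·exp(−0.02888·6) = 361.585 mg/L
Dose 5 (335 mg at t=8 h): 335·exp(−0.02888·4) = 298.451 mg/L
Dose 6 (420 mg at t=10 h): 420·exp(−0.02888·2) = 396.427 mg/L
C(12) = 296.985 + 71.170 + 281.764 + 361.585 + 298.451 + 396.427 = 1706.382 mg/L

1706.382 mg/L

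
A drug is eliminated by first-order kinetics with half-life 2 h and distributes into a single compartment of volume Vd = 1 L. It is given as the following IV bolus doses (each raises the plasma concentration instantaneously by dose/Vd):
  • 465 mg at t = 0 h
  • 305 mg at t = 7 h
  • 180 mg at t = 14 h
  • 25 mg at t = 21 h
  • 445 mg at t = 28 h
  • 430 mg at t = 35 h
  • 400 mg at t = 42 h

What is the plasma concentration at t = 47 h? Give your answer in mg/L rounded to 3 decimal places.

k = ln 2 / 2 = 0.34657 per h
Dose 1 (465 mg at t=0 h): 465·exp(−0.34657·47) = 0.000 mg/L
Dose 2 (305 mg at t=7 h): 305·exp(−0.34657·40) = 0.000 mg/L
Dose 3 (180 mg at t=14 h): 180·exp(−0.34657·33) = 0.002 mg/L
Dose 4 (25 mg at t=21 h): 25·exp(−0.34657·26) = 0.003 mg/L
Dose 5 (445 mg at t=28 h): 445·exp(−0.34657·19) = 0.615 mg/L
Dose 6 (430 mg at t=35 h): 430·exp(−0.34657·12) = 6.719 mg/L
Dose 7 (400 mg at t=42 h): 400·exp(−0.34657·5) = 70.711 mg/L
C(47) = 0.000 + 0.000 + 0.002 + 0.003 + 0.615 + 6.719 + 70.711 = 78.049 mg/L

78.049 mg/L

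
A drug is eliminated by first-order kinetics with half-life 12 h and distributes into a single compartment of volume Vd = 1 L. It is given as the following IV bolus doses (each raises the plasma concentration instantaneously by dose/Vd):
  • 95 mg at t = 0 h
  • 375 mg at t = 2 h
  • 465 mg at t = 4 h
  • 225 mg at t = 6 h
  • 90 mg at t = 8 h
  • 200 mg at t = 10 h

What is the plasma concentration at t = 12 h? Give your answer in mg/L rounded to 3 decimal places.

k = ln 2 / 12 = 0.05776 per h
Dose 1 (95 mg at t=0 h): 95·exp(−0.05776·12) = 47.500 mg/L
Dose 2 (375 mg at t=2 h): 375·exp(−0.05776·10) = 210.462 mg/L
Dose 3 (465 mg at t=4 h): 465·exp(−0.05776·8) = 292.932 mg/L
Dose 4 (225 mg at t=6 h): 225·exp(−0.05776·6) = 159.099 mg/L
Dose 5 (90 mg at t=8 h): 90·exp(−0.05776·4) = 71.433 mg/L
Dose 6 (200 mg at t=10 h): 200·exp(−0.05776·2) = 178.180 mg/L
C(12) = 47.500 + 210.462 + 292.932 + 159.099 + 71.433 + 178.180 = 959.605 mg/L

959.605 mg/L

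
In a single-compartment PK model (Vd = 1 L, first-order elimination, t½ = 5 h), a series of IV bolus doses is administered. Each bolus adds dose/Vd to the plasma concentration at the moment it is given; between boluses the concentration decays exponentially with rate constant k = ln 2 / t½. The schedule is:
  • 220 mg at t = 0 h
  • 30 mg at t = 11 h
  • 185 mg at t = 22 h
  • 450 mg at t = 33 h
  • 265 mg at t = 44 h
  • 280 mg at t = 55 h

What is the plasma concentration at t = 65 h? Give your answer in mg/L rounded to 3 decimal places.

90.268 mg/L

k = ln 2 / 5 = 0.13863 per h
Dose 1 (220 mg at t=0 h): 220·exp(−0.13863·65) = 0.027 mg/L
Dose 2 (30 mg at t=11 h): 30·exp(−0.13863·54) = 0.017 mg/L
Dose 3 (185 mg at t=22 h): 185·exp(−0.13863·43) = 0.477 mg/L
Dose 4 (450 mg at t=33 h): 450·exp(−0.13863·32) = 5.329 mg/L
Dose 5 (265 mg at t=44 h): 265·exp(−0.13863·21) = 14.418 mg/L
Dose 6 (280 mg at t=55 h): 280·exp(−0.13863·10) = 70.000 mg/L
C(65) = 0.027 + 0.017 + 0.477 + 5.329 + 14.418 + 70.000 = 90.268 mg/L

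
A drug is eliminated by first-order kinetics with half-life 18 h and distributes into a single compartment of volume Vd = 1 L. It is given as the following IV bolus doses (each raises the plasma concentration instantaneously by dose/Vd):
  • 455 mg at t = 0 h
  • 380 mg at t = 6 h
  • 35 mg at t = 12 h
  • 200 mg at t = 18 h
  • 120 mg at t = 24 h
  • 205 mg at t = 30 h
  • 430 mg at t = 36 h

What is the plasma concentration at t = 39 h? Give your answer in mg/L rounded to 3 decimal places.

k = ln 2 / 18 = 0.03851 per h
Dose 1 (455 mg at t=0 h): 455·exp(−0.03851·39) = 101.340 mg/L
Dose 2 (380 mg at t=6 h): 380·exp(−0.03851·33) = 106.634 mg/L
Dose 3 (35 mg at t=12 h): 35·exp(−0.03851·27) = 12.374 mg/L
Dose 4 (200 mg at t=18 h): 200·exp(−0.03851·21) = 89.090 mg/L
Dose 5 (120 mg at t=24 h): 120·exp(−0.03851·15) = 67.348 mg/L
Dose 6 (205 mg at t=30 h): 205·exp(−0.03851·9) = 144.957 mg/L
Dose 7 (430 mg at t=36 h): 430·exp(−0.03851·3) = 383.086 mg/L
C(39) = 101.340 + 106.634 + 12.374 + 89.090 + 67.348 + 144.957 + 383.086 = 904.829 mg/L

904.829 mg/L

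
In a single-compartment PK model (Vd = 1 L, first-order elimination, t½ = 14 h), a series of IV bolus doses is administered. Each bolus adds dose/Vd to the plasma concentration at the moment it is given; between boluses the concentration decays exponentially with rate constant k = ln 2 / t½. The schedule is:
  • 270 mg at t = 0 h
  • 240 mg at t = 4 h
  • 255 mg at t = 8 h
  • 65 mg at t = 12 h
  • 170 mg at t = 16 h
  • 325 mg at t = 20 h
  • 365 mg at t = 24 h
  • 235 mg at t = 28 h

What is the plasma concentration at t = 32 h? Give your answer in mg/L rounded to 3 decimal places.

k = ln 2 / 14 = 0.04951 per h
Dose 1 (270 mg at t=0 h): 270·exp(−0.04951·32) = 55.373 mg/L
Dose 2 (240 mg at t=4 h): 240·exp(−0.04951·28) = 60.000 mg/L
Dose 3 (255 mg at t=8 h): 255·exp(−0.04951·24) = 77.712 mg/L
Dose 4 (65 mg at t=12 h): 65·exp(−0.04951·20) = 24.147 mg/L
Dose 5 (170 mg at t=16 h): 170·exp(−0.04951·16) = 76.987 mg/L
Dose 6 (325 mg at t=20 h): 325·exp(−0.04951·12) = 179.415 mg/L
Dose 7 (365 mg at t=24 h): 365·exp(−0.04951·8) = 245.627 mg/L
Dose 8 (235 mg at t=28 h): 235·exp(−0.04951·4) = 192.779 mg/L
C(32) = 55.373 + 60.000 + 77.712 + 24.147 + 76.987 + 179.415 + 245.627 + 192.779 = 912.039 mg/L

912.039 mg/L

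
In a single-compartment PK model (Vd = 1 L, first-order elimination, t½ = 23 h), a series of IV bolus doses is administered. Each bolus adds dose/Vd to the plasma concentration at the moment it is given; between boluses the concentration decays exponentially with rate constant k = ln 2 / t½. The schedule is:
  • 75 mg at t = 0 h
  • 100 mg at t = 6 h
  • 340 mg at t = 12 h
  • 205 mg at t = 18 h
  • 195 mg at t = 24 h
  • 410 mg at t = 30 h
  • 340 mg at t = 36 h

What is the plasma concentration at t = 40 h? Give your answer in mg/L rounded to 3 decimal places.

k = ln 2 / 23 = 0.03014 per h
Dose 1 (75 mg at t=0 h): 75·exp(−0.03014·40) = 22.466 mg/L
Dose 2 (100 mg at t=6 h): 100·exp(−0.03014·34) = 35.892 mg/L
Dose 3 (340 mg at t=12 h): 340·exp(−0.03014·28) = 146.220 mg/L
Dose 4 (205 mg at t=18 h): 205·exp(−0.03014·22) = 105.636 mg/L
Dose 5 (195 mg at t=24 h): 195·exp(−0.03014·16) = 120.399 mg/L
Dose 6 (410 mg at t=30 h): 410·exp(−0.03014·10) = 303.320 mg/L
Dose 7 (340 mg at t=36 h): 340·exp(−0.03014·4) = 301.388 mg/L
C(40) = 22.466 + 35.892 + 146.220 + 105.636 + 120.399 + 303.320 + 301.388 = 1035.322 mg/L

1035.322 mg/L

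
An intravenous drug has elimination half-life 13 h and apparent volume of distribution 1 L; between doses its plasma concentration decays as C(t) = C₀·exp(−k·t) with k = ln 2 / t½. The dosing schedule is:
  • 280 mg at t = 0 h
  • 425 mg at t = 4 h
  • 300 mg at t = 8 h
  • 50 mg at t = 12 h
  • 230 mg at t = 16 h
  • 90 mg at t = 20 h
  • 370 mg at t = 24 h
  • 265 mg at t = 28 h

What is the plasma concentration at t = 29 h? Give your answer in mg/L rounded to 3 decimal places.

995.185 mg/L

k = ln 2 / 13 = 0.05332 per h
Dose 1 (280 mg at t=0 h): 280·exp(−0.05332·29) = 59.653 mg/L
Dose 2 (425 mg at t=4 h): 425·exp(−0.05332·25) = 112.069 mg/L
Dose 3 (300 mg at t=8 h): 300·exp(−0.05332·21) = 97.913 mg/L
Dose 4 (50 mg at t=12 h): 50·exp(−0.05332·17) = 20.198 mg/L
Dose 5 (230 mg at t=16 h): 230·exp(−0.05332·13) = 115.000 mg/L
Dose 6 (90 mg at t=20 h): 90·exp(−0.05332·9) = 55.698 mg/L
Dose 7 (370 mg at t=24 h): 370·exp(−0.05332·5) = 283.414 mg/L
Dose 8 (265 mg at t=28 h): 265·exp(−0.05332·1) = 251.241 mg/L
C(29) = 59.653 + 112.069 + 97.913 + 20.198 + 115.000 + 55.698 + 283.414 + 251.241 = 995.185 mg/L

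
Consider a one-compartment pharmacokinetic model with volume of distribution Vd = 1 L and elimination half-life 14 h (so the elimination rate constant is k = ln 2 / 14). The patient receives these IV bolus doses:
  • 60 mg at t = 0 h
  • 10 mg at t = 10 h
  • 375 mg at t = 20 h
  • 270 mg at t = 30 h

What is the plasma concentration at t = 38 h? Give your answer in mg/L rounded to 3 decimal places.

347.152 mg/L

k = ln 2 / 14 = 0.04951 per h
Dose 1 (60 mg at t=0 h): 60·exp(−0.04951·38) = 9.143 mg/L
Dose 2 (10 mg at t=10 h): 10·exp(−0.04951·28) = 2.500 mg/L
Dose 3 (375 mg at t=20 h): 375·exp(−0.04951·18) = 153.813 mg/L
Dose 4 (270 mg at t=30 h): 270·exp(−0.04951·8) = 181.697 mg/L
C(38) = 9.143 + 2.500 + 153.813 + 181.697 = 347.152 mg/L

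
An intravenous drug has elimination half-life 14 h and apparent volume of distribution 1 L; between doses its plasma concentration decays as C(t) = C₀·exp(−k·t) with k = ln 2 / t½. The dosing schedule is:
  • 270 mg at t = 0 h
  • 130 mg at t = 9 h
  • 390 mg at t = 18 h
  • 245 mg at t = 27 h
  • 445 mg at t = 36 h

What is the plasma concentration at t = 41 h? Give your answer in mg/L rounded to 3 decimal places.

k = ln 2 / 14 = 0.04951 per h
Dose 1 (270 mg at t=0 h): 270·exp(−0.04951·41) = 35.463 mg/L
Dose 2 (130 mg at t=9 h): 130·exp(−0.04951·32) = 26.661 mg/L
Dose 3 (390 mg at t=18 h): 390·exp(−0.04951·23) = 124.886 mg/L
Dose 4 (245 mg at t=27 h): 245·exp(−0.04951·14) = 122.500 mg/L
Dose 5 (445 mg at t=36 h): 445·exp(−0.04951·5) = 347.416 mg/L
C(41) = 35.463 + 26.661 + 124.886 + 122.500 + 347.416 = 656.926 mg/L

656.926 mg/L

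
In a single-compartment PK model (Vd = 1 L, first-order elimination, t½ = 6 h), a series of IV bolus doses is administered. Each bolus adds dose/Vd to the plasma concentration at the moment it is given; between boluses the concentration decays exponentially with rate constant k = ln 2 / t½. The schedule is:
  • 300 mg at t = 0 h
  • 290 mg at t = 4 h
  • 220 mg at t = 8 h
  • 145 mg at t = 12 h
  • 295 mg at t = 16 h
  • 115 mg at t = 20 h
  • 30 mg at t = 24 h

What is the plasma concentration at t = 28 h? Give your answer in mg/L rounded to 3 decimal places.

k = ln 2 / 6 = 0.11552 per h
Dose 1 (300 mg at t=0 h): 300·exp(−0.11552·28) = 11.812 mg/L
Dose 2 (290 mg at t=4 h): 290·exp(−0.11552·24) = 18.125 mg/L
Dose 3 (220 mg at t=8 h): 220·exp(−0.11552·20) = 21.827 mg/L
Dose 4 (145 mg at t=12 h): 145·exp(−0.11552·16) = 22.836 mg/L
Dose 5 (295 mg at t=16 h): 295·exp(−0.11552·12) = 73.750 mg/L
Dose 6 (115 mg at t=20 h): 115·exp(−0.11552·8) = 45.638 mg/L
Dose 7 (30 mg at t=24 h): 30·exp(−0.11552·4) = 18.899 mg/L
C(28) = 11.812 + 18.125 + 21.827 + 22.836 + 73.750 + 45.638 + 18.899 = 212.886 mg/L

212.886 mg/L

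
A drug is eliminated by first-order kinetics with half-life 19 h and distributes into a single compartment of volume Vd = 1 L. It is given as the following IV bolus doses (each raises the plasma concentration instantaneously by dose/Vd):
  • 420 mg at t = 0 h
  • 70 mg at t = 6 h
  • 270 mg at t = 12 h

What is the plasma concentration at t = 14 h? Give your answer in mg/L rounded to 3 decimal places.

k = ln 2 / 19 = 0.03648 per h
Dose 1 (420 mg at t=0 h): 420·exp(−0.03648·14) = 252.022 mg/L
Dose 2 (70 mg at t=6 h): 70·exp(−0.03648·8) = 52.282 mg/L
Dose 3 (270 mg at t=12 h): 270·exp(−0.03648·2) = 251.002 mg/L
C(14) = 252.022 + 52.282 + 251.002 = 555.305 mg/L

555.305 mg/L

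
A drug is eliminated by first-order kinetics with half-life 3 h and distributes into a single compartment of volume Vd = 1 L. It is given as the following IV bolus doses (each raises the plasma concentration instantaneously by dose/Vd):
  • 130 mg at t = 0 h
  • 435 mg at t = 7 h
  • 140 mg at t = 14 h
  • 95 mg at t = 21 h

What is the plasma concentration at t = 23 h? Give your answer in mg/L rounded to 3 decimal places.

k = ln 2 / 3 = 0.23105 per h
Dose 1 (130 mg at t=0 h): 130·exp(−0.23105·23) = 0.640 mg/L
Dose 2 (435 mg at t=7 h): 435·exp(−0.23105·16) = 10.789 mg/L
Dose 3 (140 mg at t=14 h): 140·exp(−0.23105·9) = 17.500 mg/L
Dose 4 (95 mg at t=21 h): 95·exp(−0.23105·2) = 59.846 mg/L
C(23) = 0.640 + 10.789 + 17.500 + 59.846 = 88.775 mg/L

88.775 mg/L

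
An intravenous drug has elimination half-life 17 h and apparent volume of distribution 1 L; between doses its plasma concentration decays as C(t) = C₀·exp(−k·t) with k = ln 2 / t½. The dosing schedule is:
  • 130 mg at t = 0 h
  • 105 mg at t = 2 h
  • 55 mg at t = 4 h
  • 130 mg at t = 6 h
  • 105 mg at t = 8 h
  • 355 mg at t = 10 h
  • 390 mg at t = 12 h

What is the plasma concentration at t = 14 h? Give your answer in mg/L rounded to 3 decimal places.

1011.480 mg/L

k = ln 2 / 17 = 0.04077 per h
Dose 1 (130 mg at t=0 h): 130·exp(−0.04077·14) = 73.458 mg/L
Dose 2 (105 mg at t=2 h): 105·exp(−0.04077·12) = 64.372 mg/L
Dose 3 (55 mg at t=4 h): 55·exp(−0.04077·10) = 36.584 mg/L
Dose 4 (130 mg at t=6 h): 130·exp(−0.04077·8) = 93.817 mg/L
Dose 5 (105 mg at t=8 h): 105·exp(−0.04077·6) = 82.214 mg/L
Dose 6 (355 mg at t=10 h): 355·exp(−0.04077·4) = 301.577 mg/L
Dose 7 (390 mg at t=12 h): 390·exp(−0.04077·2) = 359.459 mg/L
C(14) = 73.458 + 64.372 + 36.584 + 93.817 + 82.214 + 301.577 + 359.459 = 1011.480 mg/L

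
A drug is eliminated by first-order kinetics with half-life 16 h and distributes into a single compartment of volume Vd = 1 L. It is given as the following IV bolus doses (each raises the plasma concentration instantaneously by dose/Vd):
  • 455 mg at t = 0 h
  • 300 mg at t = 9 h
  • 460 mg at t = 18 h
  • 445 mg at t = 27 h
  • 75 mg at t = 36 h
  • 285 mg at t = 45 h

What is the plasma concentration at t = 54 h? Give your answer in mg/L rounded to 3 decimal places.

548.790 mg/L

k = ln 2 / 16 = 0.04332 per h
Dose 1 (455 mg at t=0 h): 455·exp(−0.04332·54) = 43.857 mg/L
Dose 2 (300 mg at t=9 h): 300·exp(−0.04332·45) = 42.705 mg/L
Dose 3 (460 mg at t=18 h): 460·exp(−0.04332·36) = 96.703 mg/L
Dose 4 (445 mg at t=27 h): 445·exp(−0.04332·27) = 138.157 mg/L
Dose 5 (75 mg at t=36 h): 75·exp(−0.04332·18) = 34.388 mg/L
Dose 6 (285 mg at t=45 h): 285·exp(−0.04332·9) = 192.981 mg/L
C(54) = 43.857 + 42.705 + 96.703 + 138.157 + 34.388 + 192.981 = 548.790 mg/L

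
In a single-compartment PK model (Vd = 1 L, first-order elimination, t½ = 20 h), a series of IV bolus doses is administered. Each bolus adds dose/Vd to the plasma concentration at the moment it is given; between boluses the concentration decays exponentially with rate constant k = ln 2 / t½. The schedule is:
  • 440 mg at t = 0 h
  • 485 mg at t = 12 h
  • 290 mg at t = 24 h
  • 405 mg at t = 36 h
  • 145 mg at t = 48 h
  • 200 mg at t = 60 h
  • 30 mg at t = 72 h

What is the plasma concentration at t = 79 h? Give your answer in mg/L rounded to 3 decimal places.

k = ln 2 / 20 = 0.03466 per h
Dose 1 (440 mg at t=0 h): 440·exp(−0.03466·79) = 28.470 mg/L
Dose 2 (485 mg at t=12 h): 485·exp(−0.03466·67) = 47.565 mg/L
Dose 3 (290 mg at t=24 h): 290·exp(−0.03466·55) = 43.109 mg/L
Dose 4 (405 mg at t=36 h): 405·exp(−0.03466·43) = 91.252 mg/L
Dose 5 (145 mg at t=48 h): 145·exp(−0.03466·31) = 49.519 mg/L
Dose 6 (200 mg at t=60 h): 200·exp(−0.03466·19) = 103.526 mg/L
Dose 7 (30 mg at t=72 h): 30·exp(−0.03466·7) = 23.538 mg/L
C(79) = 28.470 + 47.565 + 43.109 + 91.252 + 49.519 + 103.526 + 23.538 = 386.979 mg/L

386.979 mg/L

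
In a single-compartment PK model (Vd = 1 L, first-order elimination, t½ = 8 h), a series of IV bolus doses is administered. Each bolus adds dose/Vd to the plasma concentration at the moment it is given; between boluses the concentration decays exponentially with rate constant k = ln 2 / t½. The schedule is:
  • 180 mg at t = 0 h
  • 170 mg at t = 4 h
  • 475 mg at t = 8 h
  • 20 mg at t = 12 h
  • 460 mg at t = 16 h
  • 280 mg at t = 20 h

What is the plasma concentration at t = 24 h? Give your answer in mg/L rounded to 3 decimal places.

606.363 mg/L

k = ln 2 / 8 = 0.08664 per h
Dose 1 (180 mg at t=0 h): 180·exp(−0.08664·24) = 22.500 mg/L
Dose 2 (170 mg at t=4 h): 170·exp(−0.08664·20) = 30.052 mg/L
Dose 3 (475 mg at t=8 h): 475·exp(−0.08664·16) = 118.750 mg/L
Dose 4 (20 mg at t=12 h): 20·exp(−0.08664·12) = 7.071 mg/L
Dose 5 (460 mg at t=16 h): 460·exp(−0.08664·8) = 230.000 mg/L
Dose 6 (280 mg at t=20 h): 280·exp(−0.08664·4) = 197.990 mg/L
C(24) = 22.500 + 30.052 + 118.750 + 7.071 + 230.000 + 197.990 = 606.363 mg/L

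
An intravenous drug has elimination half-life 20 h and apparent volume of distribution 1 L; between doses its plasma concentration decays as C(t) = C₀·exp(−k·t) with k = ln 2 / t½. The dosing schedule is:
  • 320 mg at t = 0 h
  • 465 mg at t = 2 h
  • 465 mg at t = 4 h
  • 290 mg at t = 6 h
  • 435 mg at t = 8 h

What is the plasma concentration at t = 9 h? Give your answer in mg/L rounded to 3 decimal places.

k = ln 2 / 20 = 0.03466 per h
Dose 1 (320 mg at t=0 h): 320·exp(−0.03466·9) = 234.254 mg/L
Dose 2 (465 mg at t=2 h): 465·exp(−0.03466·7) = 364.832 mg/L
Dose 3 (465 mg at t=4 h): 465·exp(−0.03466·5) = 391.017 mg/L
Dose 4 (290 mg at t=6 h): 290·exp(−0.03466·3) = 261.363 mg/L
Dose 5 (435 mg at t=8 h): 435·exp(−0.03466·1) = 420.182 mg/L
C(9) = 234.254 + 364.832 + 391.017 + 261.363 + 420.182 = 1671.647 mg/L

1671.647 mg/L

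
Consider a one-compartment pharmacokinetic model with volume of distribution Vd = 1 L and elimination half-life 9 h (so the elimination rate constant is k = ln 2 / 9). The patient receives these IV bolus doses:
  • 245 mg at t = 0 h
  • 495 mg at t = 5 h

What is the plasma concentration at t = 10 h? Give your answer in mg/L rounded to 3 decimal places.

450.215 mg/L

k = ln 2 / 9 = 0.07702 per h
Dose 1 (245 mg at t=0 h): 245·exp(−0.07702·10) = 113.420 mg/L
Dose 2 (495 mg at t=5 h): 495·exp(−0.07702·5) = 336.796 mg/L
C(10) = 113.420 + 336.796 = 450.215 mg/L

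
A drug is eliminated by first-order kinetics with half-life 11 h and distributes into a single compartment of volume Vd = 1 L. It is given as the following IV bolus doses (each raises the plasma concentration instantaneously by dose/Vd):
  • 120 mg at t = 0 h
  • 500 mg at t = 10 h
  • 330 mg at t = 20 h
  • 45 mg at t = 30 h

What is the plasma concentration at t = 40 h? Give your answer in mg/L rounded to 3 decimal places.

k = ln 2 / 11 = 0.06301 per h
Dose 1 (120 mg at t=0 h): 120·exp(−0.06301·40) = 9.650 mg/L
Dose 2 (500 mg at t=10 h): 500·exp(−0.06301·30) = 75.506 mg/L
Dose 3 (330 mg at t=20 h): 330·exp(−0.06301·20) = 93.581 mg/L
Dose 4 (45 mg at t=30 h): 45·exp(−0.06301·10) = 23.963 mg/L
C(40) = 9.650 + 75.506 + 93.581 + 23.963 = 202.700 mg/L

202.700 mg/L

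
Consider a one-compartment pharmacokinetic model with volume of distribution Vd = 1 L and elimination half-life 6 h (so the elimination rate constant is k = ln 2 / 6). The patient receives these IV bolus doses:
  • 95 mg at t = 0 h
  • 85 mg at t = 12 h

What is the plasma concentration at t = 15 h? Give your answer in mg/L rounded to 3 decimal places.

76.898 mg/L

k = ln 2 / 6 = 0.11552 per h
Dose 1 (95 mg at t=0 h): 95·exp(−0.11552·15) = 16.794 mg/L
Dose 2 (85 mg at t=12 h): 85·exp(−0.11552·3) = 60.104 mg/L
C(15) = 16.794 + 60.104 = 76.898 mg/L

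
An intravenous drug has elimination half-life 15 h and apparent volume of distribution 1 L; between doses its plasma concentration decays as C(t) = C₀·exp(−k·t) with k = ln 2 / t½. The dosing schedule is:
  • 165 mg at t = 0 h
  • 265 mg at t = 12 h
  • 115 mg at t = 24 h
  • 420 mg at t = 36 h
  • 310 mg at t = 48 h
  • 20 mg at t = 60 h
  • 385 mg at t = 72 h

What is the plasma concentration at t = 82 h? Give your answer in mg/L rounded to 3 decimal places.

k = ln 2 / 15 = 0.04621 per h
Dose 1 (165 mg at t=0 h): 165·exp(−0.04621·82) = 3.731 mg/L
Dose 2 (265 mg at t=12 h): 265·exp(−0.04621·70) = 10.434 mg/L
Dose 3 (115 mg at t=24 h): 115·exp(−0.04621·58) = 7.883 mg/L
Dose 4 (420 mg at t=36 h): 420·exp(−0.04621·46) = 50.129 mg/L
Dose 5 (310 mg at t=48 h): 310·exp(−0.04621·34) = 64.421 mg/L
Dose 6 (20 mg at t=60 h): 20·exp(−0.04621·22) = 7.236 mg/L
Dose 7 (385 mg at t=72 h): 385·exp(−0.04621·10) = 242.535 mg/L
C(82) = 3.731 + 10.434 + 7.883 + 50.129 + 64.421 + 7.236 + 242.535 = 386.370 mg/L

386.370 mg/L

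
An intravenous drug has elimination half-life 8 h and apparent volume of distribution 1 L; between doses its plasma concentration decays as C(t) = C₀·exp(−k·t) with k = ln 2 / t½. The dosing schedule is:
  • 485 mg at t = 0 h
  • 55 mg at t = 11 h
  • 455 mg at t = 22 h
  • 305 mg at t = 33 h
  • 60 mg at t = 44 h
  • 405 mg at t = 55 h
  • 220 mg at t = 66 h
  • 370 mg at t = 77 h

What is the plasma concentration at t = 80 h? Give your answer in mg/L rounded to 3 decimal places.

k = ln 2 / 8 = 0.08664 per h
Dose 1 (485 mg at t=0 h): 485·exp(−0.08664·80) = 0.474 mg/L
Dose 2 (55 mg at t=11 h): 55·exp(−0.08664·69) = 0.139 mg/L
Dose 3 (455 mg at t=22 h): 455·exp(−0.08664·58) = 2.989 mg/L
Dose 4 (305 mg at t=33 h): 305·exp(−0.08664·47) = 5.197 mg/L
Dose 5 (60 mg at t=44 h): 60·exp(−0.08664·36) = 2.652 mg/L
Dose 6 (405 mg at t=55 h): 405·exp(−0.08664·25) = 46.423 mg/L
Dose 7 (220 mg at t=66 h): 220·exp(−0.08664·14) = 65.406 mg/L
Dose 8 (370 mg at t=77 h): 370·exp(−0.08664·3) = 285.309 mg/L
C(80) = 0.474 + 0.139 + 2.989 + 5.197 + 2.652 + 46.423 + 65.406 + 285.309 = 408.589 mg/L

408.589 mg/L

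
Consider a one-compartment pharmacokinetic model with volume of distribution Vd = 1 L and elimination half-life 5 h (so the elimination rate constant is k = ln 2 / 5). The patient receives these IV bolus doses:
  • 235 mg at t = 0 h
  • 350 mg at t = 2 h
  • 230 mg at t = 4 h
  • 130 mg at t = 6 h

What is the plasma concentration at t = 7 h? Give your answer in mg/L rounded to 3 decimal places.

k = ln 2 / 5 = 0.13863 per h
Dose 1 (235 mg at t=0 h): 235·exp(−0.13863·7) = 89.048 mg/L
Dose 2 (350 mg at t=2 h): 350·exp(−0.13863·5) = 175.000 mg/L
Dose 3 (230 mg at t=4 h): 230·exp(−0.13863·3) = 151.743 mg/L
Dose 4 (130 mg at t=6 h): 130·exp(−0.13863·1) = 113.172 mg/L
C(7) = 89.048 + 175.000 + 151.743 + 113.172 = 528.963 mg/L

528.963 mg/L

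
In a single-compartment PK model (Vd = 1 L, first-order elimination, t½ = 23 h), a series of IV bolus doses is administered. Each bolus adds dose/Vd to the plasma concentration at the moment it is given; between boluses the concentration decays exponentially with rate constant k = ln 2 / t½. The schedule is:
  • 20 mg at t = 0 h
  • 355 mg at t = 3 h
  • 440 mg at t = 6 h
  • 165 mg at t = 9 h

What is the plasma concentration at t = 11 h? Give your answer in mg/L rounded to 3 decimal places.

k = ln 2 / 23 = 0.03014 per h
Dose 1 (20 mg at t=0 h): 20·exp(−0.03014·11) = 14.357 mg/L
Dose 2 (355 mg at t=3 h): 355·exp(−0.03014·8) = 278.947 mg/L
Dose 3 (440 mg at t=6 h): 440·exp(−0.03014·5) = 378.452 mg/L
Dose 4 (165 mg at t=9 h): 165·exp(−0.03014·2) = 155.349 mg/L
C(11) = 14.357 + 278.947 + 378.452 + 155.349 = 827.105 mg/L

827.105 mg/L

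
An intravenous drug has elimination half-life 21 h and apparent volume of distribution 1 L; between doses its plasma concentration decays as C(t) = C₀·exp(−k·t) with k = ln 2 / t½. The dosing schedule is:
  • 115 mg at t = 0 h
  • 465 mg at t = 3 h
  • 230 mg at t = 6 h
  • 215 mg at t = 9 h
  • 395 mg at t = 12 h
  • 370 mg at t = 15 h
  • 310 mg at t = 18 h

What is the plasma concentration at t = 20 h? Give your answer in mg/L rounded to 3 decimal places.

k = ln 2 / 21 = 0.03301 per h
Dose 1 (115 mg at t=0 h): 115·exp(−0.03301·20) = 59.430 mg/L
Dose 2 (465 mg at t=3 h): 465·exp(−0.03301·17) = 265.315 mg/L
Dose 3 (230 mg at t=6 h): 230·exp(−0.03301·14) = 144.891 mg/L
Dose 4 (215 mg at t=9 h): 215·exp(−0.03301·11) = 149.540 mg/L
Dose 5 (395 mg at t=12 h): 395·exp(−0.03301·8) = 303.333 mg/L
Dose 6 (370 mg at t=15 h): 370·exp(−0.03301·5) = 313.710 mg/L
Dose 7 (310 mg at t=18 h): 310·exp(−0.03301·2) = 290.197 mg/L
C(20) = 59.430 + 265.315 + 144.891 + 149.540 + 303.333 + 313.710 + 290.197 = 1526.414 mg/L

1526.414 mg/L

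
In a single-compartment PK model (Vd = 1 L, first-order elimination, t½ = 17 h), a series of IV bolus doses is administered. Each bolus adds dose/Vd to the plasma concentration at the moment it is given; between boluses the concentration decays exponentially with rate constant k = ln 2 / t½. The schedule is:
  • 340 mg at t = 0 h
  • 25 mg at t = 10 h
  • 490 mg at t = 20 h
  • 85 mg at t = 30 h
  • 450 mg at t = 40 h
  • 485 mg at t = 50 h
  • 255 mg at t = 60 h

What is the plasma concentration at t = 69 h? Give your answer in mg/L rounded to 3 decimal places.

k = ln 2 / 17 = 0.04077 per h
Dose 1 (340 mg at t=0 h): 340·exp(−0.04077·69) = 20.401 mg/L
Dose 2 (25 mg at t=10 h): 25·exp(−0.04077·59) = 2.255 mg/L
Dose 3 (490 mg at t=20 h): 490·exp(−0.04077·49) = 66.454 mg/L
Dose 4 (85 mg at t=30 h): 85·exp(−0.04077·39) = 17.331 mg/L
Dose 5 (450 mg at t=40 h): 450·exp(−0.04077·29) = 137.940 mg/L
Dose 6 (485 mg at t=50 h): 485·exp(−0.04077·19) = 223.510 mg/L
Dose 7 (255 mg at t=60 h): 255·exp(−0.04077·9) = 176.673 mg/L
C(69) = 20.401 + 2.255 + 66.454 + 17.331 + 137.940 + 223.510 + 176.673 = 644.565 mg/L

644.565 mg/L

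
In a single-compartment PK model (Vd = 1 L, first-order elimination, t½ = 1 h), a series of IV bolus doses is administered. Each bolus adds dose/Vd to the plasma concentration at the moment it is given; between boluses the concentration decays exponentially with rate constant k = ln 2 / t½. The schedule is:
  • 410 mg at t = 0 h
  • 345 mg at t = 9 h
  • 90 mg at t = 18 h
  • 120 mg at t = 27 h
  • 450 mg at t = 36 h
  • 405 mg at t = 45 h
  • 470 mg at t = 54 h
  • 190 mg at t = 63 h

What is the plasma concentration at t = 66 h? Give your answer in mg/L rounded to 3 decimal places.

23.865 mg/L

k = ln 2 / 1 = 0.69315 per h
Dose 1 (410 mg at t=0 h): 410·exp(−0.69315·66) = 0.000 mg/L
Dose 2 (345 mg at t=9 h): 345·exp(−0.69315·57) = 0.000 mg/L
Dose 3 (90 mg at t=18 h): 90·exp(−0.69315·48) = 0.000 mg/L
Dose 4 (120 mg at t=27 h): 120·exp(−0.69315·39) = 0.000 mg/L
Dose 5 (450 mg at t=36 h): 450·exp(−0.69315·30) = 0.000 mg/L
Dose 6 (405 mg at t=45 h): 405·exp(−0.69315·21) = 0.000 mg/L
Dose 7 (470 mg at t=54 h): 470·exp(−0.69315·12) = 0.115 mg/L
Dose 8 (190 mg at t=63 h): 190·exp(−0.69315·3) = 23.750 mg/L
C(66) = 0.000 + 0.000 + 0.000 + 0.000 + 0.000 + 0.000 + 0.115 + 23.750 = 23.865 mg/L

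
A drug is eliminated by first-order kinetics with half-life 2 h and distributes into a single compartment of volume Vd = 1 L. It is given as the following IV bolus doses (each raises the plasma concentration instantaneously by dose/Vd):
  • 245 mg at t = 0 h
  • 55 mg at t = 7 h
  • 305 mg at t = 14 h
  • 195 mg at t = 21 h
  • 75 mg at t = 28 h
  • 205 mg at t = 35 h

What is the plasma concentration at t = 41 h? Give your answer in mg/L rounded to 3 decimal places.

k = ln 2 / 2 = 0.34657 per h
Dose 1 (245 mg at t=0 h): 245·exp(−0.34657·41) = 0.000 mg/L
Dose 2 (55 mg at t=7 h): 55·exp(−0.34657·34) = 0.000 mg/L
Dose 3 (305 mg at t=14 h): 305·exp(−0.34657·27) = 0.026 mg/L
Dose 4 (195 mg at t=21 h): 195·exp(−0.34657·20) = 0.190 mg/L
Dose 5 (75 mg at t=28 h): 75·exp(−0.34657·13) = 0.829 mg/L
Dose 6 (205 mg at t=35 h): 205·exp(−0.34657·6) = 25.625 mg/L
C(41) = 0.000 + 0.000 + 0.026 + 0.190 + 0.829 + 25.625 = 26.671 mg/L

26.671 mg/L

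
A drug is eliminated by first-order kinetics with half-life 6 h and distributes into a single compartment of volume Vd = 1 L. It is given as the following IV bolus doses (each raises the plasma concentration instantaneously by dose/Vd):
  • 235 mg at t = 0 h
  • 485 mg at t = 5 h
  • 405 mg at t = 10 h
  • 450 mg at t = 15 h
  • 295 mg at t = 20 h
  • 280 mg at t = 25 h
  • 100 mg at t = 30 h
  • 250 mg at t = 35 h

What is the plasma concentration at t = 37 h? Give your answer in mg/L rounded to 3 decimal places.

k = ln 2 / 6 = 0.11552 per h
Dose 1 (235 mg at t=0 h): 235·exp(−0.11552·37) = 3.271 mg/L
Dose 2 (485 mg at t=5 h): 485·exp(−0.11552·32) = 12.030 mg/L
Dose 3 (405 mg at t=10 h): 405·exp(−0.11552·27) = 17.899 mg/L
Dose 4 (450 mg at t=15 h): 450·exp(−0.11552·22) = 35.435 mg/L
Dose 5 (295 mg at t=20 h): 295·exp(−0.11552·17) = 41.391 mg/L
Dose 6 (280 mg at t=25 h): 280·exp(−0.11552·12) = 70.000 mg/L
Dose 7 (100 mg at t=30 h): 100·exp(−0.11552·7) = 44.545 mg/L
Dose 8 (250 mg at t=35 h): 250·exp(−0.11552·2) = 198.425 mg/L
C(37) = 3.271 + 12.030 + 17.899 + 35.435 + 41.391 + 70.000 + 44.545 + 198.425 = 422.996 mg/L

422.996 mg/L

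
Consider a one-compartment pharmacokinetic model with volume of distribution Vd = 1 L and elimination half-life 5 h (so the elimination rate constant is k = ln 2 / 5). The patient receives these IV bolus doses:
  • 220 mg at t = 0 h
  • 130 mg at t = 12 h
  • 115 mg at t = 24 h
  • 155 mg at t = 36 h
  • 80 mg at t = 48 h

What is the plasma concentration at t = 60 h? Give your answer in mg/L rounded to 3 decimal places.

21.725 mg/L

k = ln 2 / 5 = 0.13863 per h
Dose 1 (220 mg at t=0 h): 220·exp(−0.13863·60) = 0.054 mg/L
Dose 2 (130 mg at t=12 h): 130·exp(−0.13863·48) = 0.168 mg/L
Dose 3 (115 mg at t=24 h): 115·exp(−0.13863·36) = 0.782 mg/L
Dose 4 (155 mg at t=36 h): 155·exp(−0.13863·24) = 5.564 mg/L
Dose 5 (80 mg at t=48 h): 80·exp(−0.13863·12) = 15.157 mg/L
C(60) = 0.054 + 0.168 + 0.782 + 5.564 + 15.157 = 21.725 mg/L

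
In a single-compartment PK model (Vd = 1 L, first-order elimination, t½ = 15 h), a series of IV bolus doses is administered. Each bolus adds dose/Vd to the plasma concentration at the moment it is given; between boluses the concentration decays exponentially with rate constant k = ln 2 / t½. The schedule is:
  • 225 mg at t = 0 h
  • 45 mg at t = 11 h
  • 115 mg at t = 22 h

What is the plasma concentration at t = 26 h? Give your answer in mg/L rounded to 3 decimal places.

185.763 mg/L

k = ln 2 / 15 = 0.04621 per h
Dose 1 (225 mg at t=0 h): 225·exp(−0.04621·26) = 67.670 mg/L
Dose 2 (45 mg at t=11 h): 45·exp(−0.04621·15) = 22.500 mg/L
Dose 3 (115 mg at t=22 h): 115·exp(−0.04621·4) = 95.592 mg/L
C(26) = 67.670 + 22.500 + 95.592 = 185.763 mg/L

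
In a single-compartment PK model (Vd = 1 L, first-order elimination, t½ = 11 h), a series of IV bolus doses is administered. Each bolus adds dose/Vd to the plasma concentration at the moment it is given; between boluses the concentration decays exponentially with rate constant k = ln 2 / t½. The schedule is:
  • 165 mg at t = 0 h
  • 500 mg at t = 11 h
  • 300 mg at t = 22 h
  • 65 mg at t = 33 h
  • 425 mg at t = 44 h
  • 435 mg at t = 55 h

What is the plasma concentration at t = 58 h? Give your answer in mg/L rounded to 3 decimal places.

k = ln 2 / 11 = 0.06301 per h
Dose 1 (165 mg at t=0 h): 165·exp(−0.06301·58) = 4.268 mg/L
Dose 2 (500 mg at t=11 h): 500·exp(−0.06301·47) = 25.867 mg/L
Dose 3 (300 mg at t=22 h): 300·exp(−0.06301·36) = 31.041 mg/L
Dose 4 (65 mg at t=33 h): 65·exp(−0.06301·25) = 13.451 mg/L
Dose 5 (425 mg at t=44 h): 425·exp(−0.06301·14) = 175.898 mg/L
Dose 6 (435 mg at t=55 h): 435·exp(−0.06301·3) = 360.073 mg/L
C(58) = 4.268 + 25.867 + 31.041 + 13.451 + 175.898 + 360.073 = 610.597 mg/L

610.597 mg/L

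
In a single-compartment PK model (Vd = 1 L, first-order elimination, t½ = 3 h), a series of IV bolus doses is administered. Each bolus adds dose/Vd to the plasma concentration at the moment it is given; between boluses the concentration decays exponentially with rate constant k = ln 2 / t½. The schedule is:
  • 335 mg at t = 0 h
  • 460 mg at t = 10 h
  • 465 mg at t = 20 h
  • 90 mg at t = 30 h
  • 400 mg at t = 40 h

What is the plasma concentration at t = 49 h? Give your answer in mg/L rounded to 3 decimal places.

51.748 mg/L

k = ln 2 / 3 = 0.23105 per h
Dose 1 (335 mg at t=0 h): 335·exp(−0.23105·49) = 0.004 mg/L
Dose 2 (460 mg at t=10 h): 460·exp(−0.23105·39) = 0.056 mg/L
Dose 3 (465 mg at t=20 h): 465·exp(−0.23105·29) = 0.572 mg/L
Dose 4 (90 mg at t=30 h): 90·exp(−0.23105·19) = 1.116 mg/L
Dose 5 (400 mg at t=40 h): 400·exp(−0.23105·9) = 50.000 mg/L
C(49) = 0.004 + 0.056 + 0.572 + 1.116 + 50.000 = 51.748 mg/L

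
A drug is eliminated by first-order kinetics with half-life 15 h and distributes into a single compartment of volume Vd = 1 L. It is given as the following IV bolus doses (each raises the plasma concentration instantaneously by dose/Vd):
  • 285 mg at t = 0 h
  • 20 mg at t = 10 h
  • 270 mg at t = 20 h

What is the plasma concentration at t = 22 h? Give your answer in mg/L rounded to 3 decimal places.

k = ln 2 / 15 = 0.04621 per h
Dose 1 (285 mg at t=0 h): 285·exp(−0.04621·22) = 103.118 mg/L
Dose 2 (20 mg at t=10 h): 20·exp(−0.04621·12) = 11.487 mg/L
Dose 3 (270 mg at t=20 h): 270·exp(−0.04621·2) = 246.165 mg/L
C(22) = 103.118 + 11.487 + 246.165 = 360.770 mg/L

360.770 mg/L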